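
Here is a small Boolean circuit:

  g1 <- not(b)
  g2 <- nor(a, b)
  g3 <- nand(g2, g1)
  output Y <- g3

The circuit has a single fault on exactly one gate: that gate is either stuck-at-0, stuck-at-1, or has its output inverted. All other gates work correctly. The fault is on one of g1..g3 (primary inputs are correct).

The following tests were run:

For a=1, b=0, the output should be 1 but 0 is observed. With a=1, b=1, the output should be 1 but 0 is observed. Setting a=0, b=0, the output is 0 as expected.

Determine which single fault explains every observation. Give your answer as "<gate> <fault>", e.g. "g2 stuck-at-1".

Fault-free values for test 1 (a=1, b=0): g1=1, g2=0, g3=1, giving Y=1. Observed 0.
Test 1: faults giving observed 0 are {g2 stuck-at-1, g2 inverted output, g3 stuck-at-0, g3 inverted output}.
Test 2 (a=1, b=1): fault-free g1=0, g2=0, g3=1 → 1; observed 0. Eliminates g2 stuck-at-1, g2 inverted output.
Test 3 (a=0, b=0): fault-free g1=1, g2=1, g3=0 → 0; observed 0. Eliminates g3 inverted output.
Only g3 stuck-at-0 is consistent with every test.

g3 stuck-at-0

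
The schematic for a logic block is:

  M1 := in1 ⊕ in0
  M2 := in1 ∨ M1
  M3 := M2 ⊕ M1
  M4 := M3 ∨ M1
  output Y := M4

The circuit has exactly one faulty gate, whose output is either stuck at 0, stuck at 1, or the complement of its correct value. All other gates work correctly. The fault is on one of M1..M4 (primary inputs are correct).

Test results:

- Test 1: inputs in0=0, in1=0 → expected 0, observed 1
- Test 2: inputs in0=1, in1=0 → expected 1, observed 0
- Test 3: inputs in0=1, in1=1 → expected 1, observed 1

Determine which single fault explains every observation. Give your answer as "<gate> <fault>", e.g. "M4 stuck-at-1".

Fault-free values for test 1 (in0=0, in1=0): M1=0, M2=0, M3=0, M4=0, giving Y=0. Observed 1.
Test 1: faults giving observed 1 are {M1 stuck-at-1, M1 inverted output, M2 stuck-at-1, M2 inverted output, M3 stuck-at-1, M3 inverted output, M4 stuck-at-1, M4 inverted output}.
Test 2 (in0=1, in1=0): fault-free M1=1, M2=1, M3=0, M4=1 → 1; observed 0. Eliminates M1 stuck-at-1, M2 stuck-at-1, M2 inverted output, M3 stuck-at-1, M3 inverted output, M4 stuck-at-1.
Test 3 (in0=1, in1=1): fault-free M1=0, M2=1, M3=1, M4=1 → 1; observed 1. Eliminates M4 inverted output.
Only M1 inverted output is consistent with every test.

M1 inverted output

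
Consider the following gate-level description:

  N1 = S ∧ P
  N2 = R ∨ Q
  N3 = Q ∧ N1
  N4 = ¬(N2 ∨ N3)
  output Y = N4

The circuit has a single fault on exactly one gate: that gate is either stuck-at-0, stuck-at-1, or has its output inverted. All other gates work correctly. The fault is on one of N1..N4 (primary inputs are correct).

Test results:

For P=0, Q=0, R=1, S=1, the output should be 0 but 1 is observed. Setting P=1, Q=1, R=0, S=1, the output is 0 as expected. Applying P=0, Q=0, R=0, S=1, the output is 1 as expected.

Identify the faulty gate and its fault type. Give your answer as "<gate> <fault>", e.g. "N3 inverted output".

Fault-free values for test 1 (P=0, Q=0, R=1, S=1): N1=0, N2=1, N3=0, N4=0, giving Y=0. Observed 1.
Test 1: faults giving observed 1 are {N2 stuck-at-0, N2 inverted output, N4 stuck-at-1, N4 inverted output}.
Test 2 (P=1, Q=1, R=0, S=1): fault-free N1=1, N2=1, N3=1, N4=0 → 0; observed 0. Eliminates N4 stuck-at-1, N4 inverted output.
Test 3 (P=0, Q=0, R=0, S=1): fault-free N1=0, N2=0, N3=0, N4=1 → 1; observed 1. Eliminates N2 inverted output.
Only N2 stuck-at-0 is consistent with every test.

N2 stuck-at-0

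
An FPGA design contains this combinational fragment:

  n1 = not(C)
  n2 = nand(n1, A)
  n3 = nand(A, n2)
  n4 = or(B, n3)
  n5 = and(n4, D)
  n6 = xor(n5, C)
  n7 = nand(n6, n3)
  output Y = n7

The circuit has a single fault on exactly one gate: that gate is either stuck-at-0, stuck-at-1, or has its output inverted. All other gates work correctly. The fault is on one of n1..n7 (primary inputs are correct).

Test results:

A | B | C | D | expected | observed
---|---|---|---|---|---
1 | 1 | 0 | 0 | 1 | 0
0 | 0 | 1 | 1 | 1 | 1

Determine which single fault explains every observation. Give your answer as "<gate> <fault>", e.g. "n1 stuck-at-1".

Fault-free values for test 1 (A=1, B=1, C=0, D=0): n1=1, n2=0, n3=1, n4=1, n5=0, n6=0, n7=1, giving Y=1. Observed 0.
Test 1: faults giving observed 0 are {n5 stuck-at-1, n5 inverted output, n6 stuck-at-1, n6 inverted output, n7 stuck-at-0, n7 inverted output}.
Test 2 (A=0, B=0, C=1, D=1): fault-free n1=0, n2=1, n3=1, n4=1, n5=1, n6=0, n7=1 → 1; observed 1. Eliminates n5 inverted output, n6 stuck-at-1, n6 inverted output, n7 stuck-at-0, n7 inverted output.
Only n5 stuck-at-1 is consistent with every test.

n5 stuck-at-1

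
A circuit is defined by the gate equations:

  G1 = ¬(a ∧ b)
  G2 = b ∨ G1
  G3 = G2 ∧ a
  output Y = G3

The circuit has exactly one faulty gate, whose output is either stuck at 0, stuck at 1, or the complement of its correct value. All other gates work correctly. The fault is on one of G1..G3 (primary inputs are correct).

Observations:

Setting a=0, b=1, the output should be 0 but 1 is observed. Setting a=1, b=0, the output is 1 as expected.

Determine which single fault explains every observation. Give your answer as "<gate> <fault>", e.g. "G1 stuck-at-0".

Fault-free values for test 1 (a=0, b=1): G1=1, G2=1, G3=0, giving Y=0. Observed 1.
Test 1: faults giving observed 1 are {G3 stuck-at-1, G3 inverted output}.
Test 2 (a=1, b=0): fault-free G1=1, G2=1, G3=1 → 1; observed 1. Eliminates G3 inverted output.
Only G3 stuck-at-1 is consistent with every test.

G3 stuck-at-1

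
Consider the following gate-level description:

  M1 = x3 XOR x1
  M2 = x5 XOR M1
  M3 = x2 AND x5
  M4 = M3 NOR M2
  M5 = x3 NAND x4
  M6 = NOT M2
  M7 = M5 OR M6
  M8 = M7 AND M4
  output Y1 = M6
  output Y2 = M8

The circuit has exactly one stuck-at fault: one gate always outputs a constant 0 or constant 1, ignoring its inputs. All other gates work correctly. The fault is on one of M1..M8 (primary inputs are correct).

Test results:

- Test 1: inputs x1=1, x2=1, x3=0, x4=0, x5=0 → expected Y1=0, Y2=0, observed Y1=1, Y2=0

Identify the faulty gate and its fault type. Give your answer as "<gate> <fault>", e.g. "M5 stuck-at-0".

M6 stuck-at-1

Fault-free values for test 1 (x1=1, x2=1, x3=0, x4=0, x5=0): M1=1, M2=1, M3=0, M4=0, M5=1, M6=0, M7=1, M8=0, giving Y1=0, Y2=0. Observed Y1=1, Y2=0.
Test 1: faults giving observed Y1=1, Y2=0 are {M6 stuck-at-1}.
Only M6 stuck-at-1 is consistent with every test.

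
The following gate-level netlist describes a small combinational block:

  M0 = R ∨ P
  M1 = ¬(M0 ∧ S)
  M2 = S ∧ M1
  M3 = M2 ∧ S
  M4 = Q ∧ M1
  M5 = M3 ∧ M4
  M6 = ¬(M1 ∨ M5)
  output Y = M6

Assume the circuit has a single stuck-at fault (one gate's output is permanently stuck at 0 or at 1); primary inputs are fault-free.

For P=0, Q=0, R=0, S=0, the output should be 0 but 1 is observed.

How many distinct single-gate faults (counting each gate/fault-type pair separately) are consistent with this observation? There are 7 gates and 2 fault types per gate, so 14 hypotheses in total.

2

Fault-free: M0=0, M1=1, M2=0, M3=0, M4=0, M5=0, M6=0 → 0. Observed 1.
  M0 stuck-at-0: output 0 ✗
  M0 stuck-at-1: output 0 ✗
  M1 stuck-at-0: output 1 ✓
  M1 stuck-at-1: output 0 ✗
  M2 stuck-at-0: output 0 ✗
  M2 stuck-at-1: output 0 ✗
  M3 stuck-at-0: output 0 ✗
  M3 stuck-at-1: output 0 ✗
  M4 stuck-at-0: output 0 ✗
  M4 stuck-at-1: output 0 ✗
  M5 stuck-at-0: output 0 ✗
  M5 stuck-at-1: output 0 ✗
  M6 stuck-at-0: output 0 ✗
  M6 stuck-at-1: output 1 ✓
Consistent faults: {M1 stuck-at-0, M6 stuck-at-1} — 2 in all.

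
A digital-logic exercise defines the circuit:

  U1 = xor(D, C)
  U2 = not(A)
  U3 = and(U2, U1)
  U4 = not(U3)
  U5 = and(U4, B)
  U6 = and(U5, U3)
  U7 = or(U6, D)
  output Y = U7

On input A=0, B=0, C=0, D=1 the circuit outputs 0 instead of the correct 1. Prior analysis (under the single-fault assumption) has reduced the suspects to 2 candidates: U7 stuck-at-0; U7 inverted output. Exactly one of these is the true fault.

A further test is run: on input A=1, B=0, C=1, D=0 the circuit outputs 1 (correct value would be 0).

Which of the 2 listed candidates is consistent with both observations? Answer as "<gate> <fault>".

Evaluate each candidate on input A=1, B=0, C=1, D=0:
  U7 stuck-at-0: U1=1, U2=0, U3=0, U4=1, U5=0, U6=0, U7=0 [stuck-at-0] → 0 — eliminated
  U7 inverted output: U1=1, U2=0, U3=0, U4=1, U5=0, U6=0, U7=1 [inverted output] → 1 — matches
Only U7 inverted output reproduces the observed 1.

U7 inverted output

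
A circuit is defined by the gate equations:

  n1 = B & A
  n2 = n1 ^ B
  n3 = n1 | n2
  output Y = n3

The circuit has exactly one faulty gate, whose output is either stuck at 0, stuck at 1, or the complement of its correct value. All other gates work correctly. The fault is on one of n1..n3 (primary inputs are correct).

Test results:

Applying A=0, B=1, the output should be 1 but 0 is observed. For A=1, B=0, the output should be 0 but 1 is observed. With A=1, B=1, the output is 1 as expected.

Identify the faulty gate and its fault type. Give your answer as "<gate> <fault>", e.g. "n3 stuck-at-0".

Fault-free values for test 1 (A=0, B=1): n1=0, n2=1, n3=1, giving Y=1. Observed 0.
Test 1: faults giving observed 0 are {n2 stuck-at-0, n2 inverted output, n3 stuck-at-0, n3 inverted output}.
Test 2 (A=1, B=0): fault-free n1=0, n2=0, n3=0 → 0; observed 1. Eliminates n2 stuck-at-0, n3 stuck-at-0.
Test 3 (A=1, B=1): fault-free n1=1, n2=0, n3=1 → 1; observed 1. Eliminates n3 inverted output.
Only n2 inverted output is consistent with every test.

n2 inverted output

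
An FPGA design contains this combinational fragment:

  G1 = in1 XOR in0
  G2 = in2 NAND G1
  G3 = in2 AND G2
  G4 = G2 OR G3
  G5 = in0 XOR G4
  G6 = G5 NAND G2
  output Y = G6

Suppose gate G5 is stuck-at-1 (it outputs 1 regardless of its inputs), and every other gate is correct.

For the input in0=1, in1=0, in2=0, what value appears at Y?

0

Propagate with G5 forced: G1=1, G2=1, G3=0, G4=1, G5=1 [stuck-at-1], G6=0.
So Y = 0. (Without the fault it would be 1.)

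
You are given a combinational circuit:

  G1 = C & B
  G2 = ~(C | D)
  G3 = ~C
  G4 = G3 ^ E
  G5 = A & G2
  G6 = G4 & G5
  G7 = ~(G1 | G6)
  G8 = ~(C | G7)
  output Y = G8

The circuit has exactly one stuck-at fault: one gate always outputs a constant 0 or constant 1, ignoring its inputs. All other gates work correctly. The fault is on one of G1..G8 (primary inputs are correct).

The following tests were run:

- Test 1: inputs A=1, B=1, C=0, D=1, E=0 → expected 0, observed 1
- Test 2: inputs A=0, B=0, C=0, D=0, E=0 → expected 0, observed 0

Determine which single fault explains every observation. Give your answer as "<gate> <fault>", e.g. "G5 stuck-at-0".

G2 stuck-at-1

Fault-free values for test 1 (A=1, B=1, C=0, D=1, E=0): G1=0, G2=0, G3=1, G4=1, G5=0, G6=0, G7=1, G8=0, giving Y=0. Observed 1.
Test 1: faults giving observed 1 are {G1 stuck-at-1, G2 stuck-at-1, G5 stuck-at-1, G6 stuck-at-1, G7 stuck-at-0, G8 stuck-at-1}.
Test 2 (A=0, B=0, C=0, D=0, E=0): fault-free G1=0, G2=1, G3=1, G4=1, G5=0, G6=0, G7=1, G8=0 → 0; observed 0. Eliminates G1 stuck-at-1, G5 stuck-at-1, G6 stuck-at-1, G7 stuck-at-0, G8 stuck-at-1.
Only G2 stuck-at-1 is consistent with every test.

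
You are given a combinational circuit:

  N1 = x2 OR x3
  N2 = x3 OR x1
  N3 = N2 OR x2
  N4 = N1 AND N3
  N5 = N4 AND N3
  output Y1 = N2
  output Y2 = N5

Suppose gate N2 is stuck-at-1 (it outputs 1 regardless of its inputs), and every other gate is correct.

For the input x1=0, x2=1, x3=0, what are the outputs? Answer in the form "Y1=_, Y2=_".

Propagate with N2 forced: N1=1, N2=1 [stuck-at-1], N3=1, N4=1, N5=1.
So the outputs are Y1=1, Y2=1. (Without the fault they would be Y1=0, Y2=1.)

Y1=1, Y2=1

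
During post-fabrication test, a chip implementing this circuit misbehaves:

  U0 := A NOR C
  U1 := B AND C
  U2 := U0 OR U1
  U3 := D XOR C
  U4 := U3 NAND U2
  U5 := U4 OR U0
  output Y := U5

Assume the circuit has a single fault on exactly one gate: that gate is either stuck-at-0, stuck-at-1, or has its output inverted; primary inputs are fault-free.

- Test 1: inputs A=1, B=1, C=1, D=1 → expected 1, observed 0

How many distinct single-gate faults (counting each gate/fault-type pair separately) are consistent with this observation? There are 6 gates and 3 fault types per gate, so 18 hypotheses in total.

6

Fault-free: U0=0, U1=1, U2=1, U3=0, U4=1, U5=1 → 1. Observed 0.
  U0: none of the 3 fault types match ✗
  U1: none of the 3 fault types match ✗
  U2: none of the 3 fault types match ✗
  U3: stuck-at-1, inverted output ✓; others ✗
  U4: stuck-at-0, inverted output ✓; others ✗
  U5: stuck-at-0, inverted output ✓; others ✗
Consistent faults: {U3 stuck-at-1, U3 inverted output, U4 stuck-at-0, U4 inverted output, U5 stuck-at-0, U5 inverted output} — 6 in all.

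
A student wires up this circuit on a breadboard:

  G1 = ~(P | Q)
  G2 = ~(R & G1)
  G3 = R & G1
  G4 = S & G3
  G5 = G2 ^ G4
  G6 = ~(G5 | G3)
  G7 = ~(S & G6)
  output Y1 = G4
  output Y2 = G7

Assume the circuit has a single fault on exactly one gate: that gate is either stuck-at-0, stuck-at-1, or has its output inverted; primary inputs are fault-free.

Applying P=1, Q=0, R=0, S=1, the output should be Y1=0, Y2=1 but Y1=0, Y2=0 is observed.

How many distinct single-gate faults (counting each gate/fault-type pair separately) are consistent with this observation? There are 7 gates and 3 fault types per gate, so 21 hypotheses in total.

8

Fault-free: G1=0, G2=1, G3=0, G4=0, G5=1, G6=0, G7=1 → Y1=0, Y2=1. Observed Y1=0, Y2=0.
  G1: none of the 3 fault types match ✗
  G2: stuck-at-0, inverted output ✓; others ✗
  G3: none of the 3 fault types match ✗
  G4: none of the 3 fault types match ✗
  G5: stuck-at-0, inverted output ✓; others ✗
  G6: stuck-at-1, inverted output ✓; others ✗
  G7: stuck-at-0, inverted output ✓; others ✗
Consistent faults: {G2 stuck-at-0, G2 inverted output, G5 stuck-at-0, G5 inverted output, G6 stuck-at-1, G6 inverted output, G7 stuck-at-0, G7 inverted output} — 8 in all.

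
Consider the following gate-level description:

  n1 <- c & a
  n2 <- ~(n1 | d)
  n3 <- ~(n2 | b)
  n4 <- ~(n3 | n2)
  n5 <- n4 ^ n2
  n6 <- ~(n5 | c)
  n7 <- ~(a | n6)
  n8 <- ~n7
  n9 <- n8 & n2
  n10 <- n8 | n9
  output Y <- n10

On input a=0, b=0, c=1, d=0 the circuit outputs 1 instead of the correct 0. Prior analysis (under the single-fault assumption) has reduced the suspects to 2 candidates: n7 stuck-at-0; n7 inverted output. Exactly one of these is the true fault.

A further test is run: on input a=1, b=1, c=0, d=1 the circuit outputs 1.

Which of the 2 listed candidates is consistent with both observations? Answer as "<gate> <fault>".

Evaluate each candidate on input a=1, b=1, c=0, d=1:
  n7 stuck-at-0: n1=0, n2=0, n3=0, n4=1, n5=1, n6=0, n7=0 [stuck-at-0], n8=1, n9=0, n10=1 → 1 — matches
  n7 inverted output: n1=0, n2=0, n3=0, n4=1, n5=1, n6=0, n7=1 [inverted output], n8=0, n9=0, n10=0 → 0 — eliminated
Only n7 stuck-at-0 reproduces the observed 1.

n7 stuck-at-0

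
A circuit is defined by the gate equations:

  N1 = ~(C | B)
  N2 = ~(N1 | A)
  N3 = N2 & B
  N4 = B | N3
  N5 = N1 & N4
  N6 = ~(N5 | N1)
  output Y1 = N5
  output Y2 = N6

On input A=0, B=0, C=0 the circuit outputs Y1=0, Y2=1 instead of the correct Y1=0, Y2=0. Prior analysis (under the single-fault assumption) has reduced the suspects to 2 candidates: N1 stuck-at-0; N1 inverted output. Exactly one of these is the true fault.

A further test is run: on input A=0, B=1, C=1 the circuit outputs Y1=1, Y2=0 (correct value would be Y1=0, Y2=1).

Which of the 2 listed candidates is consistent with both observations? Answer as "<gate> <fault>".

Evaluate each candidate on input A=0, B=1, C=1:
  N1 stuck-at-0: N1=0 [stuck-at-0], N2=1, N3=1, N4=1, N5=0, N6=1 → Y1=0, Y2=1 — eliminated
  N1 inverted output: N1=1 [inverted output], N2=0, N3=0, N4=1, N5=1, N6=0 → Y1=1, Y2=0 — matches
Only N1 inverted output reproduces the observed Y1=1, Y2=0.

N1 inverted output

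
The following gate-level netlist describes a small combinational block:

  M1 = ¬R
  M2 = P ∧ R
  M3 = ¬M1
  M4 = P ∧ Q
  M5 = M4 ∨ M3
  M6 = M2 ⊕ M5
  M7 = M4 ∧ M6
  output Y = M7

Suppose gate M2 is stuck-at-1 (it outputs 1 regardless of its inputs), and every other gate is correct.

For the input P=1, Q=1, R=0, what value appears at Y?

Propagate with M2 forced: M1=1, M2=1 [stuck-at-1], M3=0, M4=1, M5=1, M6=0, M7=0.
So Y = 0. (Without the fault it would be 1.)

0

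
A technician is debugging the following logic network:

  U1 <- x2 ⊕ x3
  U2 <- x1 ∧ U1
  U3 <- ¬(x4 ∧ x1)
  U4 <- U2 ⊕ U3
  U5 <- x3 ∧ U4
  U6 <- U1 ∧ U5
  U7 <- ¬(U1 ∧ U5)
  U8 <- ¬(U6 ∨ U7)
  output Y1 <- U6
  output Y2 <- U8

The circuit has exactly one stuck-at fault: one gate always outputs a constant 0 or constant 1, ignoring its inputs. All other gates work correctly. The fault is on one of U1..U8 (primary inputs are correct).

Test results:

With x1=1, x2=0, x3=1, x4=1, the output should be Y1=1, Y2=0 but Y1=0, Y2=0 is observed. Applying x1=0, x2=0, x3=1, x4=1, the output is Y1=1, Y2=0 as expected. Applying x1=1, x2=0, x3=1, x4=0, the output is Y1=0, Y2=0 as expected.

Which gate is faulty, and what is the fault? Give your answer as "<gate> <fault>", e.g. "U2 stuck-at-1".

U3 stuck-at-1

Fault-free values for test 1 (x1=1, x2=0, x3=1, x4=1): U1=1, U2=1, U3=0, U4=1, U5=1, U6=1, U7=0, U8=0, giving Y1=1, Y2=0. Observed Y1=0, Y2=0.
Test 1: faults giving observed Y1=0, Y2=0 are {U1 stuck-at-0, U2 stuck-at-0, U3 stuck-at-1, U4 stuck-at-0, U5 stuck-at-0}.
Test 2 (x1=0, x2=0, x3=1, x4=1): fault-free U1=1, U2=0, U3=1, U4=1, U5=1, U6=1, U7=0, U8=0 → Y1=1, Y2=0; observed Y1=1, Y2=0. Eliminates U1 stuck-at-0, U4 stuck-at-0, U5 stuck-at-0.
Test 3 (x1=1, x2=0, x3=1, x4=0): fault-free U1=1, U2=1, U3=1, U4=0, U5=0, U6=0, U7=1, U8=0 → Y1=0, Y2=0; observed Y1=0, Y2=0. Eliminates U2 stuck-at-0.
Only U3 stuck-at-1 is consistent with every test.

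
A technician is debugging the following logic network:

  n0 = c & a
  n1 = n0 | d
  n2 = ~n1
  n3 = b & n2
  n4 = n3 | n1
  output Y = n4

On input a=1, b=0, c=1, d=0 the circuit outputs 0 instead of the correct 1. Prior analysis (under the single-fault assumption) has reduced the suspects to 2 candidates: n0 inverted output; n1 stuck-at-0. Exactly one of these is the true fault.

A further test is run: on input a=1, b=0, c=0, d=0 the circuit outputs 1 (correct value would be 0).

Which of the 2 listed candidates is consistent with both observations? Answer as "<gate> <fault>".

Evaluate each candidate on input a=1, b=0, c=0, d=0:
  n0 inverted output: n0=1 [inverted output], n1=1, n2=0, n3=0, n4=1 → 1 — matches
  n1 stuck-at-0: n0=0, n1=0 [stuck-at-0], n2=1, n3=0, n4=0 → 0 — eliminated
Only n0 inverted output reproduces the observed 1.

n0 inverted output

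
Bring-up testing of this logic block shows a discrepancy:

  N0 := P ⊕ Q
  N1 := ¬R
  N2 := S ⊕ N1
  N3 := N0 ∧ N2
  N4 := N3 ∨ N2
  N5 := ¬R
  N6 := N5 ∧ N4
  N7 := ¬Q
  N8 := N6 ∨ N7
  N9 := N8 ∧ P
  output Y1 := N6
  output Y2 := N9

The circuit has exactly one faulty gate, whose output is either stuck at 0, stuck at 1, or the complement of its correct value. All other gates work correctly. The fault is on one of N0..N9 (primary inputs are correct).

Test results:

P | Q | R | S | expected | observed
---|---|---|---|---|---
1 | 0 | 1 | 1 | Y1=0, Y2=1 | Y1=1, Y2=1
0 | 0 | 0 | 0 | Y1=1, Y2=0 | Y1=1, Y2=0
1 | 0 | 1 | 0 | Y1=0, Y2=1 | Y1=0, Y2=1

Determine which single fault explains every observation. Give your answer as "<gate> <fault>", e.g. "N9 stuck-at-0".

N5 stuck-at-1

Fault-free values for test 1 (P=1, Q=0, R=1, S=1): N0=1, N1=0, N2=1, N3=1, N4=1, N5=0, N6=0, N7=1, N8=1, N9=1, giving Y1=0, Y2=1. Observed Y1=1, Y2=1.
Test 1: faults giving observed Y1=1, Y2=1 are {N5 stuck-at-1, N5 inverted output, N6 stuck-at-1, N6 inverted output}.
Test 2 (P=0, Q=0, R=0, S=0): fault-free N0=0, N1=1, N2=1, N3=0, N4=1, N5=1, N6=1, N7=1, N8=1, N9=0 → Y1=1, Y2=0; observed Y1=1, Y2=0. Eliminates N5 inverted output, N6 inverted output.
Test 3 (P=1, Q=0, R=1, S=0): fault-free N0=1, N1=0, N2=0, N3=0, N4=0, N5=0, N6=0, N7=1, N8=1, N9=1 → Y1=0, Y2=1; observed Y1=0, Y2=1. Eliminates N6 stuck-at-1.
Only N5 stuck-at-1 is consistent with every test.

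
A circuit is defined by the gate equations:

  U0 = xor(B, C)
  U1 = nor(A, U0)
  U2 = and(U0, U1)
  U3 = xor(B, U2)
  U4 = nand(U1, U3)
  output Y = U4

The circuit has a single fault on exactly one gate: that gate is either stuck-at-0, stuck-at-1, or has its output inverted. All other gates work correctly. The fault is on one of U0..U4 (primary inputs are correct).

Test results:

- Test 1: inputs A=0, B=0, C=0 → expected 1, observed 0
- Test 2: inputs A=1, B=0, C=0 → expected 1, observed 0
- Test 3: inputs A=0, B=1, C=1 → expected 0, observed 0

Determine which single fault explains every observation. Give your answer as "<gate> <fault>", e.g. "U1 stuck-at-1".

U4 stuck-at-0

Fault-free values for test 1 (A=0, B=0, C=0): U0=0, U1=1, U2=0, U3=0, U4=1, giving Y=1. Observed 0.
Test 1: faults giving observed 0 are {U2 stuck-at-1, U2 inverted output, U3 stuck-at-1, U3 inverted output, U4 stuck-at-0, U4 inverted output}.
Test 2 (A=1, B=0, C=0): fault-free U0=0, U1=0, U2=0, U3=0, U4=1 → 1; observed 0. Eliminates U2 stuck-at-1, U2 inverted output, U3 stuck-at-1, U3 inverted output.
Test 3 (A=0, B=1, C=1): fault-free U0=0, U1=1, U2=0, U3=1, U4=0 → 0; observed 0. Eliminates U4 inverted output.
Only U4 stuck-at-0 is consistent with every test.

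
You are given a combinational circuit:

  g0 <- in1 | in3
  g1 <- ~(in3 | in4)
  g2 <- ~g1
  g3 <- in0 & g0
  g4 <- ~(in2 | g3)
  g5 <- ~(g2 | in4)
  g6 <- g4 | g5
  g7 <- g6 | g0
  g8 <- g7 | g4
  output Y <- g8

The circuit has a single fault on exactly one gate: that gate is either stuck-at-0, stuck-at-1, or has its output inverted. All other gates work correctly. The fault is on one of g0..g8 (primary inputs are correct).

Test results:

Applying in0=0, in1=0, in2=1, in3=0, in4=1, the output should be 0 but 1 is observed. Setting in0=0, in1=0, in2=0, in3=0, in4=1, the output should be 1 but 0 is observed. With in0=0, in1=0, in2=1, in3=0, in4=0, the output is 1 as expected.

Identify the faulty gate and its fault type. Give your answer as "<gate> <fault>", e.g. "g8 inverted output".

Fault-free values for test 1 (in0=0, in1=0, in2=1, in3=0, in4=1): g0=0, g1=0, g2=1, g3=0, g4=0, g5=0, g6=0, g7=0, g8=0, giving Y=0. Observed 1.
Test 1: faults giving observed 1 are {g0 stuck-at-1, g0 inverted output, g4 stuck-at-1, g4 inverted output, g5 stuck-at-1, g5 inverted output, g6 stuck-at-1, g6 inverted output, g7 stuck-at-1, g7 inverted output, g8 stuck-at-1, g8 inverted output}.
Test 2 (in0=0, in1=0, in2=0, in3=0, in4=1): fault-free g0=0, g1=0, g2=1, g3=0, g4=1, g5=0, g6=1, g7=1, g8=1 → 1; observed 0. Eliminates g0 stuck-at-1, g0 inverted output, g4 stuck-at-1, g5 stuck-at-1, g5 inverted output, g6 stuck-at-1, g6 inverted output, g7 stuck-at-1, g7 inverted output, g8 stuck-at-1.
Test 3 (in0=0, in1=0, in2=1, in3=0, in4=0): fault-free g0=0, g1=1, g2=0, g3=0, g4=0, g5=1, g6=1, g7=1, g8=1 → 1; observed 1. Eliminates g8 inverted output.
Only g4 inverted output is consistent with every test.

g4 inverted output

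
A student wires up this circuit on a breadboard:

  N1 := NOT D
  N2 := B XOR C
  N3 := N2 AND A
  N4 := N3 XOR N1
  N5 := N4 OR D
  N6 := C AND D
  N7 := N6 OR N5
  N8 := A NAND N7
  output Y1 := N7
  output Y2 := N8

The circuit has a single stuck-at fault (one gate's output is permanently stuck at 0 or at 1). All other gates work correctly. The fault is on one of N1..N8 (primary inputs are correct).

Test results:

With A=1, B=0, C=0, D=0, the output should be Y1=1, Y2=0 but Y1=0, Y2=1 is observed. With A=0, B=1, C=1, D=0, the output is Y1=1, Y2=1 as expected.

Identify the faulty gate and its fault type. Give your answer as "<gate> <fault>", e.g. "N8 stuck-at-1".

Fault-free values for test 1 (A=1, B=0, C=0, D=0): N1=1, N2=0, N3=0, N4=1, N5=1, N6=0, N7=1, N8=0, giving Y1=1, Y2=0. Observed Y1=0, Y2=1.
Test 1: faults giving observed Y1=0, Y2=1 are {N1 stuck-at-0, N2 stuck-at-1, N3 stuck-at-1, N4 stuck-at-0, N5 stuck-at-0, N7 stuck-at-0}.
Test 2 (A=0, B=1, C=1, D=0): fault-free N1=1, N2=0, N3=0, N4=1, N5=1, N6=0, N7=1, N8=1 → Y1=1, Y2=1; observed Y1=1, Y2=1. Eliminates N1 stuck-at-0, N3 stuck-at-1, N4 stuck-at-0, N5 stuck-at-0, N7 stuck-at-0.
Only N2 stuck-at-1 is consistent with every test.

N2 stuck-at-1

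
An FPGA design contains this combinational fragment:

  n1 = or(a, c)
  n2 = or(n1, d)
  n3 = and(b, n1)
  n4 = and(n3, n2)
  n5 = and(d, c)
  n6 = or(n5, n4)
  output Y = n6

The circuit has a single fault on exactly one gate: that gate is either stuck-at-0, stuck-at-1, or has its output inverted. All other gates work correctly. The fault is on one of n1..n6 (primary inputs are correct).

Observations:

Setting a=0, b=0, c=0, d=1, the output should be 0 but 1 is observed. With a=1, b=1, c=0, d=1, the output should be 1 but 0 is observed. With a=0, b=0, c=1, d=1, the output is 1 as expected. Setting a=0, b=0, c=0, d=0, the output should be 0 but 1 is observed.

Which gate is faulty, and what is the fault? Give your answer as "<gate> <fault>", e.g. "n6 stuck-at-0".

n4 inverted output

Fault-free values for test 1 (a=0, b=0, c=0, d=1): n1=0, n2=1, n3=0, n4=0, n5=0, n6=0, giving Y=0. Observed 1.
Test 1: faults giving observed 1 are {n3 stuck-at-1, n3 inverted output, n4 stuck-at-1, n4 inverted output, n5 stuck-at-1, n5 inverted output, n6 stuck-at-1, n6 inverted output}.
Test 2 (a=1, b=1, c=0, d=1): fault-free n1=1, n2=1, n3=1, n4=1, n5=0, n6=1 → 1; observed 0. Eliminates n3 stuck-at-1, n4 stuck-at-1, n5 stuck-at-1, n5 inverted output, n6 stuck-at-1.
Test 3 (a=0, b=0, c=1, d=1): fault-free n1=1, n2=1, n3=0, n4=0, n5=1, n6=1 → 1; observed 1. Eliminates n6 inverted output.
Test 4 (a=0, b=0, c=0, d=0): fault-free n1=0, n2=0, n3=0, n4=0, n5=0, n6=0 → 0; observed 1. Eliminates n3 inverted output.
Only n4 inverted output is consistent with every test.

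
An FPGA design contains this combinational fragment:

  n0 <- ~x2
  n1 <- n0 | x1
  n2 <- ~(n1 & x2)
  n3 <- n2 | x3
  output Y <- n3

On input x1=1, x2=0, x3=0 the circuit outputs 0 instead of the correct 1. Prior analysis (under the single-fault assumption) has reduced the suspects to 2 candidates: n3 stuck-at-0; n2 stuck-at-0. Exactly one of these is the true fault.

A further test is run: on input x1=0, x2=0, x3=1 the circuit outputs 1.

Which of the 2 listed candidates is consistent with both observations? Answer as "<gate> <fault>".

Evaluate each candidate on input x1=0, x2=0, x3=1:
  n3 stuck-at-0: n0=1, n1=1, n2=1, n3=0 [stuck-at-0] → 0 — eliminated
  n2 stuck-at-0: n0=1, n1=1, n2=0 [stuck-at-0], n3=1 → 1 — matches
Only n2 stuck-at-0 reproduces the observed 1.

n2 stuck-at-0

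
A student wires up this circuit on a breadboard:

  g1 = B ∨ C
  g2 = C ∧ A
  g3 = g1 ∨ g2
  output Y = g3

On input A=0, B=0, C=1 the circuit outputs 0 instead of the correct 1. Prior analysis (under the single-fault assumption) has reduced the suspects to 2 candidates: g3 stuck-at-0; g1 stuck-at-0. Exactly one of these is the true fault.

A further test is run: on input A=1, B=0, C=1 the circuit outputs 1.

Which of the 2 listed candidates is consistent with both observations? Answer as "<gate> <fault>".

Evaluate each candidate on input A=1, B=0, C=1:
  g3 stuck-at-0: g1=1, g2=1, g3=0 [stuck-at-0] → 0 — eliminated
  g1 stuck-at-0: g1=0 [stuck-at-0], g2=1, g3=1 → 1 — matches
Only g1 stuck-at-0 reproduces the observed 1.

g1 stuck-at-0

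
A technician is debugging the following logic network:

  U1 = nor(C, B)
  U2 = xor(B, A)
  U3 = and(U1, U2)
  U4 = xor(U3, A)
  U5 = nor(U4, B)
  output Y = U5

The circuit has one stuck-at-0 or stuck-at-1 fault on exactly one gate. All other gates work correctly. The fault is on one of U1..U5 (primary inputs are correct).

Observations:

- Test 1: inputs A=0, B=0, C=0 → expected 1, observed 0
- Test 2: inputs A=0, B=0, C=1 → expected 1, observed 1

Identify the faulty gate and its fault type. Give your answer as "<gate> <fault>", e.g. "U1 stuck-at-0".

U2 stuck-at-1

Fault-free values for test 1 (A=0, B=0, C=0): U1=1, U2=0, U3=0, U4=0, U5=1, giving Y=1. Observed 0.
Test 1: faults giving observed 0 are {U2 stuck-at-1, U3 stuck-at-1, U4 stuck-at-1, U5 stuck-at-0}.
Test 2 (A=0, B=0, C=1): fault-free U1=0, U2=0, U3=0, U4=0, U5=1 → 1; observed 1. Eliminates U3 stuck-at-1, U4 stuck-at-1, U5 stuck-at-0.
Only U2 stuck-at-1 is consistent with every test.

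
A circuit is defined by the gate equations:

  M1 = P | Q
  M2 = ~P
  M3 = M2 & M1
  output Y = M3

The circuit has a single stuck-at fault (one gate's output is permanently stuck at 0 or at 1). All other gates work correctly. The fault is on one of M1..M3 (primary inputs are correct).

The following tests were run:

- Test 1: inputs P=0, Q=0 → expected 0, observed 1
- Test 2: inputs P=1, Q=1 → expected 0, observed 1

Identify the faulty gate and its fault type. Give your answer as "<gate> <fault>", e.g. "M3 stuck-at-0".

Fault-free values for test 1 (P=0, Q=0): M1=0, M2=1, M3=0, giving Y=0. Observed 1.
Test 1: faults giving observed 1 are {M1 stuck-at-1, M3 stuck-at-1}.
Test 2 (P=1, Q=1): fault-free M1=1, M2=0, M3=0 → 0; observed 1. Eliminates M1 stuck-at-1.
Only M3 stuck-at-1 is consistent with every test.

M3 stuck-at-1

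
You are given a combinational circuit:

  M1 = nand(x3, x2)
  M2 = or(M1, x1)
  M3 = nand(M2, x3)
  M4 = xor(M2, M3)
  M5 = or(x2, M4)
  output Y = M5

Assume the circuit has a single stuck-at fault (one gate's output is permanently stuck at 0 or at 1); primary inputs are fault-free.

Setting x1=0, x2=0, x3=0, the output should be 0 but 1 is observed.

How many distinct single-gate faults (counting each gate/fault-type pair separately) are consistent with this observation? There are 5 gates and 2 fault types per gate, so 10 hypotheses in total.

Fault-free: M1=1, M2=1, M3=1, M4=0, M5=0 → 0. Observed 1.
  M1 stuck-at-0: output 1 ✓
  M1 stuck-at-1: output 0 ✗
  M2 stuck-at-0: output 1 ✓
  M2 stuck-at-1: output 0 ✗
  M3 stuck-at-0: output 1 ✓
  M3 stuck-at-1: output 0 ✗
  M4 stuck-at-0: output 0 ✗
  M4 stuck-at-1: output 1 ✓
  M5 stuck-at-0: output 0 ✗
  M5 stuck-at-1: output 1 ✓
Consistent faults: {M1 stuck-at-0, M2 stuck-at-0, M3 stuck-at-0, M4 stuck-at-1, M5 stuck-at-1} — 5 in all.

5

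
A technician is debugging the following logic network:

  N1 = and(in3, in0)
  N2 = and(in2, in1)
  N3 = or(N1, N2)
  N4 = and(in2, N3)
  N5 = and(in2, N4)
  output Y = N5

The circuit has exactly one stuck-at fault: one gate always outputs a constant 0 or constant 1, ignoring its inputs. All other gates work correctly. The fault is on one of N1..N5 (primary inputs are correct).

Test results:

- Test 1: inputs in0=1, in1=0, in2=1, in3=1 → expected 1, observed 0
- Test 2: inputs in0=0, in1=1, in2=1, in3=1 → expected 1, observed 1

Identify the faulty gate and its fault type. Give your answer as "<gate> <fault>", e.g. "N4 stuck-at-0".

Fault-free values for test 1 (in0=1, in1=0, in2=1, in3=1): N1=1, N2=0, N3=1, N4=1, N5=1, giving Y=1. Observed 0.
Test 1: faults giving observed 0 are {N1 stuck-at-0, N3 stuck-at-0, N4 stuck-at-0, N5 stuck-at-0}.
Test 2 (in0=0, in1=1, in2=1, in3=1): fault-free N1=0, N2=1, N3=1, N4=1, N5=1 → 1; observed 1. Eliminates N3 stuck-at-0, N4 stuck-at-0, N5 stuck-at-0.
Only N1 stuck-at-0 is consistent with every test.

N1 stuck-at-0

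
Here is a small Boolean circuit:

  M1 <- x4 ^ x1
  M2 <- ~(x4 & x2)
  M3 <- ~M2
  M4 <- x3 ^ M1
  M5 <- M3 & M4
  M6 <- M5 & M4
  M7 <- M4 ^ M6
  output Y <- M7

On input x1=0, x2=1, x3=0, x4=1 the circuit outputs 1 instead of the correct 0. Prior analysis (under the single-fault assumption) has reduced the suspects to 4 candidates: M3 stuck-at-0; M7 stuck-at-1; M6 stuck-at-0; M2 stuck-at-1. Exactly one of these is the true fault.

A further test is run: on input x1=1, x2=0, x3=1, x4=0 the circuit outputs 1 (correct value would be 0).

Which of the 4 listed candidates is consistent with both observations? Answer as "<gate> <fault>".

M7 stuck-at-1

Evaluate each candidate on input x1=1, x2=0, x3=1, x4=0:
  M3 stuck-at-0: M1=1, M2=1, M3=0 [stuck-at-0], M4=0, M5=0, M6=0, M7=0 → 0 — eliminated
  M7 stuck-at-1: M1=1, M2=1, M3=0, M4=0, M5=0, M6=0, M7=1 [stuck-at-1] → 1 — matches
  M6 stuck-at-0: M1=1, M2=1, M3=0, M4=0, M5=0, M6=0 [stuck-at-0], M7=0 → 0 — eliminated
  M2 stuck-at-1: M1=1, M2=1 [stuck-at-1], M3=0, M4=0, M5=0, M6=0, M7=0 → 0 — eliminated
Only M7 stuck-at-1 reproduces the observed 1.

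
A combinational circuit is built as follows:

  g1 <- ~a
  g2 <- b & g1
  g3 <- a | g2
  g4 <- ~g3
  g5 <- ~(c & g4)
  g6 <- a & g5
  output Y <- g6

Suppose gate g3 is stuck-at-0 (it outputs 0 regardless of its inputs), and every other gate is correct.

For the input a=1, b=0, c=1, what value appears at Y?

0

Propagate with g3 forced: g1=0, g2=0, g3=0 [stuck-at-0], g4=1, g5=0, g6=0.
So Y = 0. (Without the fault it would be 1.)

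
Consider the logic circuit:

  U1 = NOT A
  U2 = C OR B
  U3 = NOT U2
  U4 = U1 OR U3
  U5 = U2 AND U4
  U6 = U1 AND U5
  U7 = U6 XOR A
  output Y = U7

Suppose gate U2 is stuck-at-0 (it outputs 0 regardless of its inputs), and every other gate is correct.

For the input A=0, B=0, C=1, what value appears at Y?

Propagate with U2 forced: U1=1, U2=0 [stuck-at-0], U3=1, U4=1, U5=0, U6=0, U7=0.
So Y = 0. (Without the fault it would be 1.)

0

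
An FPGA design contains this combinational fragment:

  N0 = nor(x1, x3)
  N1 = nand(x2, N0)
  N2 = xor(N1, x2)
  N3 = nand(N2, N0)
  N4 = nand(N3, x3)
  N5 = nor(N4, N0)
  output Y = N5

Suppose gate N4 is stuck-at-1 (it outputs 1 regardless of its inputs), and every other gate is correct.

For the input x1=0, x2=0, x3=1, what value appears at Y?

Propagate with N4 forced: N0=0, N1=1, N2=1, N3=1, N4=1 [stuck-at-1], N5=0.
So Y = 0. (Without the fault it would be 1.)

0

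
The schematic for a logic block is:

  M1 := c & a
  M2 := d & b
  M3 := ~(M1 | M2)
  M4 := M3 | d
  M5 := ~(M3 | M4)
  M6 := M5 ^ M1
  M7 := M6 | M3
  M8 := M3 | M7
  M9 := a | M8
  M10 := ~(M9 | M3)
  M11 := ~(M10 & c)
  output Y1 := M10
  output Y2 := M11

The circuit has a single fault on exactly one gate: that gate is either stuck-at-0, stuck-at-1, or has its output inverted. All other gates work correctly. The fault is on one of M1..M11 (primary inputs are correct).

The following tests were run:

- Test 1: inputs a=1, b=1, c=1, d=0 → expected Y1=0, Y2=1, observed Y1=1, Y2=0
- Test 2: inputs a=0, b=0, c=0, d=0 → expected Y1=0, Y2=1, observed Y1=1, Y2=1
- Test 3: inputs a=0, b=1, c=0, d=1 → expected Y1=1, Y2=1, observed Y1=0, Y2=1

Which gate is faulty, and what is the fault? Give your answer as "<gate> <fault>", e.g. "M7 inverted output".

M10 inverted output

Fault-free values for test 1 (a=1, b=1, c=1, d=0): M1=1, M2=0, M3=0, M4=0, M5=1, M6=0, M7=0, M8=0, M9=1, M10=0, M11=1, giving Y1=0, Y2=1. Observed Y1=1, Y2=0.
Test 1: faults giving observed Y1=1, Y2=0 are {M9 stuck-at-0, M9 inverted output, M10 stuck-at-1, M10 inverted output}.
Test 2 (a=0, b=0, c=0, d=0): fault-free M1=0, M2=0, M3=1, M4=1, M5=0, M6=0, M7=1, M8=1, M9=1, M10=0, M11=1 → Y1=0, Y2=1; observed Y1=1, Y2=1. Eliminates M9 stuck-at-0, M9 inverted output.
Test 3 (a=0, b=1, c=0, d=1): fault-free M1=0, M2=1, M3=0, M4=1, M5=0, M6=0, M7=0, M8=0, M9=0, M10=1, M11=1 → Y1=1, Y2=1; observed Y1=0, Y2=1. Eliminates M10 stuck-at-1.
Only M10 inverted output is consistent with every test.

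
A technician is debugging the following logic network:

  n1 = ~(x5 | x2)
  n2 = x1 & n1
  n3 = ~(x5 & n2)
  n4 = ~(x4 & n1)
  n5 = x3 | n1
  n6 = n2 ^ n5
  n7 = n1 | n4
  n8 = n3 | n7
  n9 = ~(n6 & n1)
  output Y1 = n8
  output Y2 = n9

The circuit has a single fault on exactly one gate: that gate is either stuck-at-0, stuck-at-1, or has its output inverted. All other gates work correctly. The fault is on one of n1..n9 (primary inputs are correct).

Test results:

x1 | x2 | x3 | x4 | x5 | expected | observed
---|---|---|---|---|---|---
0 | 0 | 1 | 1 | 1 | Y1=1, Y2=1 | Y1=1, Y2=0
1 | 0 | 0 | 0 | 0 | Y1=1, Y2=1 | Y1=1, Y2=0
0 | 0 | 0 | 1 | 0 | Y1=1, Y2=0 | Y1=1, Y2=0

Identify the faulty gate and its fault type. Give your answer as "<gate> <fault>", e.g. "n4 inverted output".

Fault-free values for test 1 (x1=0, x2=0, x3=1, x4=1, x5=1): n1=0, n2=0, n3=1, n4=1, n5=1, n6=1, n7=1, n8=1, n9=1, giving Y1=1, Y2=1. Observed Y1=1, Y2=0.
Test 1: faults giving observed Y1=1, Y2=0 are {n1 stuck-at-1, n1 inverted output, n9 stuck-at-0, n9 inverted output}.
Test 2 (x1=1, x2=0, x3=0, x4=0, x5=0): fault-free n1=1, n2=1, n3=1, n4=1, n5=1, n6=0, n7=1, n8=1, n9=1 → Y1=1, Y2=1; observed Y1=1, Y2=0. Eliminates n1 stuck-at-1, n1 inverted output.
Test 3 (x1=0, x2=0, x3=0, x4=1, x5=0): fault-free n1=1, n2=0, n3=1, n4=0, n5=1, n6=1, n7=1, n8=1, n9=0 → Y1=1, Y2=0; observed Y1=1, Y2=0. Eliminates n9 inverted output.
Only n9 stuck-at-0 is consistent with every test.

n9 stuck-at-0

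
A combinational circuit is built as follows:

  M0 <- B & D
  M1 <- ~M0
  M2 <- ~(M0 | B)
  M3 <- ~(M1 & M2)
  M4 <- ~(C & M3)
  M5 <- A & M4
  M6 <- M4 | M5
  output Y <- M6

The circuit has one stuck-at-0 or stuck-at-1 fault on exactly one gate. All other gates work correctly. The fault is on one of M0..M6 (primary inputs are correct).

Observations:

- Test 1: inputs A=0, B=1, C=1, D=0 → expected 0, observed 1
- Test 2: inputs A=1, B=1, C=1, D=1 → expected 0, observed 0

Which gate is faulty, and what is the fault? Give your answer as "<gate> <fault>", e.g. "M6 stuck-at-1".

Fault-free values for test 1 (A=0, B=1, C=1, D=0): M0=0, M1=1, M2=0, M3=1, M4=0, M5=0, M6=0, giving Y=0. Observed 1.
Test 1: faults giving observed 1 are {M2 stuck-at-1, M3 stuck-at-0, M4 stuck-at-1, M5 stuck-at-1, M6 stuck-at-1}.
Test 2 (A=1, B=1, C=1, D=1): fault-free M0=1, M1=0, M2=0, M3=1, M4=0, M5=0, M6=0 → 0; observed 0. Eliminates M3 stuck-at-0, M4 stuck-at-1, M5 stuck-at-1, M6 stuck-at-1.
Only M2 stuck-at-1 is consistent with every test.

M2 stuck-at-1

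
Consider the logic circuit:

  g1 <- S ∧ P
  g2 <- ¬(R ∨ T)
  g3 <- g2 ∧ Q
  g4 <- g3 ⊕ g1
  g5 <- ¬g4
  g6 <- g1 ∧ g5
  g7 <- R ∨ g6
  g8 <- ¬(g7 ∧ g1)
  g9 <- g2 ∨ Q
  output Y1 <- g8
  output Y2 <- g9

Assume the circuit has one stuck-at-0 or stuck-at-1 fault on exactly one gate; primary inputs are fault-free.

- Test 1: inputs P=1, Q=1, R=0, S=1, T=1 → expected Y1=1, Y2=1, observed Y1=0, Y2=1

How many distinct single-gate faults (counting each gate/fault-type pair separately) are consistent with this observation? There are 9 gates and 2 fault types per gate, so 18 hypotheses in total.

7

Fault-free: g1=1, g2=0, g3=0, g4=1, g5=0, g6=0, g7=0, g8=1, g9=1 → Y1=1, Y2=1. Observed Y1=0, Y2=1.
  g1: none of the 2 fault types match ✗
  g2: stuck-at-1 ✓; others ✗
  g3: stuck-at-1 ✓; others ✗
  g4: stuck-at-0 ✓; others ✗
  g5: stuck-at-1 ✓; others ✗
  g6: stuck-at-1 ✓; others ✗
  g7: stuck-at-1 ✓; others ✗
  g8: stuck-at-0 ✓; others ✗
  g9: none of the 2 fault types match ✗
Consistent faults: {g2 stuck-at-1, g3 stuck-at-1, g4 stuck-at-0, g5 stuck-at-1, g6 stuck-at-1, g7 stuck-at-1, g8 stuck-at-0} — 7 in all.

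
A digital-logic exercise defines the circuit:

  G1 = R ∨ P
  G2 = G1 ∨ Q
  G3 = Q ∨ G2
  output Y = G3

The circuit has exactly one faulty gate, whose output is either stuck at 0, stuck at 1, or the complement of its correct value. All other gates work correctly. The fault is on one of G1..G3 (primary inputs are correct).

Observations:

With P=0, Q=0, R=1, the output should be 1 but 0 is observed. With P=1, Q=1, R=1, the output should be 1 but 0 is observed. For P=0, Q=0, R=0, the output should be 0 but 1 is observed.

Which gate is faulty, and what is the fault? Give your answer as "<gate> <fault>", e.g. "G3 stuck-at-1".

Fault-free values for test 1 (P=0, Q=0, R=1): G1=1, G2=1, G3=1, giving Y=1. Observed 0.
Test 1: faults giving observed 0 are {G1 stuck-at-0, G1 inverted output, G2 stuck-at-0, G2 inverted output, G3 stuck-at-0, G3 inverted output}.
Test 2 (P=1, Q=1, R=1): fault-free G1=1, G2=1, G3=1 → 1; observed 0. Eliminates G1 stuck-at-0, G1 inverted output, G2 stuck-at-0, G2 inverted output.
Test 3 (P=0, Q=0, R=0): fault-free G1=0, G2=0, G3=0 → 0; observed 1. Eliminates G3 stuck-at-0.
Only G3 inverted output is consistent with every test.

G3 inverted output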